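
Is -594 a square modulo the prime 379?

(-594|379)
  = -(594|379)    [379 ≡ 3 mod 4 ⇒ (-1|379) = -1]
  = -(215|379)    [594 ≡ 215 mod 379]
  = (379|215)    [QR: both ≡ 3 mod 4, sign flips]
  = (164|215)    [379 ≡ 164 mod 215]
  = (41|215)    [215 ≡ 7 mod 8 ⇒ (2|215)^2 = +1]
  = (215|41)    [QR: 41 ≡ 1 mod 4, sign kept]
  = (10|41)    [215 ≡ 10 mod 41]
  = (5|41)    [41 ≡ 1 mod 8 ⇒ (2|41) = +1]
  = (41|5)    [QR: 5 ≡ 1 mod 4, sign kept]
  = (1|5)    [41 ≡ 1 mod 5]
  = 1    [(1|5) = 1]
(-594|379) = 1, and 379 is prime, so -594 is a quadratic residue mod 379.

yes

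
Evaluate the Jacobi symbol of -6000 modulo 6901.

Reduce the numerator: -6000 ≡ 901 (mod 6901), so (-6000/6901) = (901/6901).
901 ≡ 1 (mod 4), so quadratic reciprocity gives (901/6901) = (6901/901). Reduce: 6901 ≡ 594 (mod 901). Now have (594/901).
Factor out 2: 594 = 2·297. Since 901 ≡ 5 (mod 8), (2/901) = -1. Now have -(297/901).
297 ≡ 1 (mod 4), so quadratic reciprocity gives (297/901) = (901/297). Reduce: 901 ≡ 10 (mod 297). Now have -(10/297).
Factor out 2: 10 = 2·5. Since 297 ≡ 1 (mod 8), (2/297) = +1. Now have -(5/297).
5 ≡ 1 (mod 4), so quadratic reciprocity gives (5/297) = (297/5). Reduce: 297 ≡ 2 (mod 5). Now have -(2/5).
Factor out 2: 2 = 2. Since 5 ≡ 5 (mod 8), (2/5) = -1. Now have (1/5).
(1/5) = 1. Collecting the sign factors: 1.

1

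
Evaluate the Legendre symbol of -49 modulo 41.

Reduce the numerator: -49 ≡ 33 (mod 41), so (-49|41) = (33|41).
33 ≡ 1 (mod 4), so quadratic reciprocity gives (33|41) = (41|33). Reduce: 41 ≡ 8 (mod 33). Now have (8|33).
Factor out 2: 8 = 2^3. Since 33 ≡ 1 (mod 8), (2|33) = +1, and (2|33)^3 = +1. Now have (1|33).
(1|33) = 1. Collecting the sign factors: 1.

1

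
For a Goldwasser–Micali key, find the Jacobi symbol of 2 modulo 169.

1

(2/169)
  = (1/169)    [169 ≡ 1 mod 8 ⇒ (2/169) = +1]
  = 1    [(1/169) = 1]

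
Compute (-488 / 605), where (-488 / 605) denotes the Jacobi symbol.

Reduce the numerator: -488 ≡ 117 (mod 605), so (-488 / 605) = (117 / 605).
117 ≡ 1 (mod 4), so quadratic reciprocity gives (117 / 605) = (605 / 117). Reduce: 605 ≡ 20 (mod 117). Now have (20 / 117).
Factor out 2: 20 = 2^2·5. Since 117 ≡ 5 (mod 8), (2 / 117) = -1, and (2 / 117)^2 = +1. Now have (5 / 117).
5 ≡ 1 (mod 4), so quadratic reciprocity gives (5 / 117) = (117 / 5). Reduce: 117 ≡ 2 (mod 5). Now have (2 / 5).
Factor out 2: 2 = 2. Since 5 ≡ 5 (mod 8), (2 / 5) = -1. Now have -(1 / 5).
(1 / 5) = 1. Collecting the sign factors: -1.

-1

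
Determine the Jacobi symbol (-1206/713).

-1

(-1206/713)
  = (1206/713)    [713 ≡ 1 mod 4 ⇒ (-1/713) = +1]
  = (493/713)    [1206 ≡ 493 mod 713]
  = (713/493)    [QR: 493 ≡ 1 mod 4, sign kept]
  = (220/493)    [713 ≡ 220 mod 493]
  = (55/493)    [493 ≡ 5 mod 8 ⇒ (2/493)^2 = +1]
  = (493/55)    [QR: 493 ≡ 1 mod 4, sign kept]
  = (53/55)    [493 ≡ 53 mod 55]
  = (55/53)    [QR: 53 ≡ 1 mod 4, sign kept]
  = (2/53)    [55 ≡ 2 mod 53]
  = -(1/53)    [53 ≡ 5 mod 8 ⇒ (2/53) = -1]
  = -1    [(1/53) = 1]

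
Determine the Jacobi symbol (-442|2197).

0

(-442|2197)
  = (1755|2197)    [-442 ≡ 1755 mod 2197]
  = (2197|1755)    [QR: 2197 ≡ 1 mod 4, sign kept]
  = (442|1755)    [2197 ≡ 442 mod 1755]
  = -(221|1755)    [1755 ≡ 3 mod 8 ⇒ (2|1755) = -1]
  = -(1755|221)    [QR: 221 ≡ 1 mod 4, sign kept]
  = -(208|221)    [1755 ≡ 208 mod 221]
  = -(13|221)    [221 ≡ 5 mod 8 ⇒ (2|221)^4 = +1]
  = -(221|13)    [QR: 13 ≡ 1 mod 4, sign kept]
  = -(0|13)    [221 ≡ 0 mod 13]
  = 0    [numerator 0, gcd > 1]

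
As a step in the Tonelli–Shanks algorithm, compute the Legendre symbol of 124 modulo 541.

(124/541)
  = (31/541)    [541 ≡ 5 mod 8 ⇒ (2/541)^2 = +1]
  = (541/31)    [QR: 541 ≡ 1 mod 4, sign kept]
  = (14/31)    [541 ≡ 14 mod 31]
  = (7/31)    [31 ≡ 7 mod 8 ⇒ (2/31) = +1]
  = -(31/7)    [QR: both ≡ 3 mod 4, sign flips]
  = -(3/7)    [31 ≡ 3 mod 7]
  = (7/3)    [QR: both ≡ 3 mod 4, sign flips]
  = (1/3)    [7 ≡ 1 mod 3]
  = 1    [(1/3) = 1]

1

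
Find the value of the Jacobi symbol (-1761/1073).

(-1761/1073)
  = (385/1073)    [-1761 ≡ 385 mod 1073]
  = (1073/385)    [QR: 385 ≡ 1 mod 4, sign kept]
  = (303/385)    [1073 ≡ 303 mod 385]
  = (385/303)    [QR: 385 ≡ 1 mod 4, sign kept]
  = (82/303)    [385 ≡ 82 mod 303]
  = (41/303)    [303 ≡ 7 mod 8 ⇒ (2/303) = +1]
  = (303/41)    [QR: 41 ≡ 1 mod 4, sign kept]
  = (16/41)    [303 ≡ 16 mod 41]
  = (1/41)    [41 ≡ 1 mod 8 ⇒ (2/41)^4 = +1]
  = 1    [(1/41) = 1]

1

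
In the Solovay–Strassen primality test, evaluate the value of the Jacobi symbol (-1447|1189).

1

Pull out -1: (-1447|1189) = (-1|1189)·(1447|1189). Since 1189 ≡ 1 (mod 4), (-1|1189) = +1. Now have (1447|1189).
Reduce the numerator: 1447 ≡ 258 (mod 1189), so (1447|1189) = (258|1189).
Factor out 2: 258 = 2·129. Since 1189 ≡ 5 (mod 8), (2|1189) = -1. Now have -(129|1189).
129 ≡ 1 (mod 4), so quadratic reciprocity gives (129|1189) = (1189|129). Reduce: 1189 ≡ 28 (mod 129). Now have -(28|129).
Factor out 2: 28 = 2^2·7. Since 129 ≡ 1 (mod 8), (2|129) = +1, and (2|129)^2 = +1. Now have -(7|129).
129 ≡ 1 (mod 4), so quadratic reciprocity gives (7|129) = (129|7). Reduce: 129 ≡ 3 (mod 7). Now have -(3|7).
Both 3 ≡ 3 and 7 ≡ 3 (mod 4), so reciprocity gives (3|7) = -(7|3). Reduce: 7 ≡ 1 (mod 3). Now have (1|3).
(1|3) = 1. Collecting the sign factors: 1.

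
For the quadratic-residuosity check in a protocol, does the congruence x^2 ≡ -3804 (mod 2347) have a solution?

no

Reduce the numerator: -3804 ≡ 890 (mod 2347), so (-3804/2347) = (890/2347).
Factor out 2: 890 = 2·445. Since 2347 ≡ 3 (mod 8), (2/2347) = -1. Now have -(445/2347).
445 ≡ 1 (mod 4), so quadratic reciprocity gives (445/2347) = (2347/445). Reduce: 2347 ≡ 122 (mod 445). Now have -(122/445).
Factor out 2: 122 = 2·61. Since 445 ≡ 5 (mod 8), (2/445) = -1. Now have (61/445).
61 ≡ 1 (mod 4), so quadratic reciprocity gives (61/445) = (445/61). Reduce: 445 ≡ 18 (mod 61). Now have (18/61).
Factor out 2: 18 = 2·9. Since 61 ≡ 5 (mod 8), (2/61) = -1. Now have -(9/61).
9 ≡ 1 (mod 4), so quadratic reciprocity gives (9/61) = (61/9). Reduce: 61 ≡ 7 (mod 9). Now have -(7/9).
9 ≡ 1 (mod 4), so quadratic reciprocity gives (7/9) = (9/7). Reduce: 9 ≡ 2 (mod 7). Now have -(2/7).
Factor out 2: 2 = 2. Since 7 ≡ 7 (mod 8), (2/7) = +1. Now have -(1/7).
(1/7) = 1. Collecting the sign factors: -1.
The Legendre symbol is -1, so x^2 ≡ -3804 (mod 2347) has no solution.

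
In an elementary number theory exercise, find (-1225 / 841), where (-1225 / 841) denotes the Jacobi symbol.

Reduce the numerator: -1225 ≡ 457 (mod 841), so (-1225 / 841) = (457 / 841).
457 ≡ 1 (mod 4), so quadratic reciprocity gives (457 / 841) = (841 / 457). Reduce: 841 ≡ 384 (mod 457). Now have (384 / 457).
Factor out 2: 384 = 2^7·3. Since 457 ≡ 1 (mod 8), (2 / 457) = +1, and (2 / 457)^7 = +1. Now have (3 / 457).
457 ≡ 1 (mod 4), so quadratic reciprocity gives (3 / 457) = (457 / 3). Reduce: 457 ≡ 1 (mod 3). Now have (1 / 3).
(1 / 3) = 1. Collecting the sign factors: 1.

1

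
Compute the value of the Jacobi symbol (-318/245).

-1

(-318/245)
  = (172/245)    [-318 ≡ 172 mod 245]
  = (43/245)    [245 ≡ 5 mod 8 ⇒ (2/245)^2 = +1]
  = (245/43)    [QR: 245 ≡ 1 mod 4, sign kept]
  = (30/43)    [245 ≡ 30 mod 43]
  = -(15/43)    [43 ≡ 3 mod 8 ⇒ (2/43) = -1]
  = (43/15)    [QR: both ≡ 3 mod 4, sign flips]
  = (13/15)    [43 ≡ 13 mod 15]
  = (15/13)    [QR: 13 ≡ 1 mod 4, sign kept]
  = (2/13)    [15 ≡ 2 mod 13]
  = -(1/13)    [13 ≡ 5 mod 8 ⇒ (2/13) = -1]
  = -1    [(1/13) = 1]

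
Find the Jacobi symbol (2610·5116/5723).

By multiplicativity, (2610·5116/5723) = (2610/5723)·(5116/5723).
First factor (2610/5723):
Factor out 2: 2610 = 2·1305. Since 5723 ≡ 3 (mod 8), (2/5723) = -1. Now have -(1305/5723).
1305 ≡ 1 (mod 4), so quadratic reciprocity gives (1305/5723) = (5723/1305). Reduce: 5723 ≡ 503 (mod 1305). Now have -(503/1305).
1305 ≡ 1 (mod 4), so quadratic reciprocity gives (503/1305) = (1305/503). Reduce: 1305 ≡ 299 (mod 503). Now have -(299/503).
Both 299 ≡ 3 and 503 ≡ 3 (mod 4), so reciprocity gives (299/503) = -(503/299). Reduce: 503 ≡ 204 (mod 299). Now have (204/299).
Factor out 2: 204 = 2^2·51. Since 299 ≡ 3 (mod 8), (2/299) = -1, and (2/299)^2 = +1. Now have (51/299).
Both 51 ≡ 3 and 299 ≡ 3 (mod 4), so reciprocity gives (51/299) = -(299/51). Reduce: 299 ≡ 44 (mod 51). Now have -(44/51).
Factor out 2: 44 = 2^2·11. Since 51 ≡ 3 (mod 8), (2/51) = -1, and (2/51)^2 = +1. Now have -(11/51).
Both 11 ≡ 3 and 51 ≡ 3 (mod 4), so reciprocity gives (11/51) = -(51/11). Reduce: 51 ≡ 7 (mod 11). Now have (7/11).
Both 7 ≡ 3 and 11 ≡ 3 (mod 4), so reciprocity gives (7/11) = -(11/7). Reduce: 11 ≡ 4 (mod 7). Now have -(4/7).
Factor out 2: 4 = 2^2. Since 7 ≡ 7 (mod 8), (2/7) = +1, and (2/7)^2 = +1. Now have -(1/7).
(1/7) = 1. Collecting the sign factors: -1.
Second factor (5116/5723):
Factor out 2: 5116 = 2^2·1279. Since 5723 ≡ 3 (mod 8), (2/5723) = -1, and (2/5723)^2 = +1. Now have (1279/5723).
Both 1279 ≡ 3 and 5723 ≡ 3 (mod 4), so reciprocity gives (1279/5723) = -(5723/1279). Reduce: 5723 ≡ 607 (mod 1279). Now have -(607/1279).
Both 607 ≡ 3 and 1279 ≡ 3 (mod 4), so reciprocity gives (607/1279) = -(1279/607). Reduce: 1279 ≡ 65 (mod 607). Now have (65/607).
65 ≡ 1 (mod 4), so quadratic reciprocity gives (65/607) = (607/65). Reduce: 607 ≡ 22 (mod 65). Now have (22/65).
Factor out 2: 22 = 2·11. Since 65 ≡ 1 (mod 8), (2/65) = +1. Now have (11/65).
65 ≡ 1 (mod 4), so quadratic reciprocity gives (11/65) = (65/11). Reduce: 65 ≡ 10 (mod 11). Now have (10/11).
Factor out 2: 10 = 2·5. Since 11 ≡ 3 (mod 8), (2/11) = -1. Now have -(5/11).
5 ≡ 1 (mod 4), so quadratic reciprocity gives (5/11) = (11/5). Reduce: 11 ≡ 1 (mod 5). Now have -(1/5).
(1/5) = 1. Collecting the sign factors: -1.
Product: (-1)·(-1) = 1.

1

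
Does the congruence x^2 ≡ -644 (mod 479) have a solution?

(-644/479)
  = (314/479)    [-644 ≡ 314 mod 479]
  = (157/479)    [479 ≡ 7 mod 8 ⇒ (2/479) = +1]
  = (479/157)    [QR: 157 ≡ 1 mod 4, sign kept]
  = (8/157)    [479 ≡ 8 mod 157]
  = -(1/157)    [157 ≡ 5 mod 8 ⇒ (2/157)^3 = -1]
  = -1    [(1/157) = 1]
(-644/479) = -1, and 479 is prime, so -644 is not a quadratic residue mod 479.

no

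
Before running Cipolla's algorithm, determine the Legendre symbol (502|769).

(502|769)
  = (251|769)    [769 ≡ 1 mod 8 ⇒ (2|769) = +1]
  = (769|251)    [QR: 769 ≡ 1 mod 4, sign kept]
  = (16|251)    [769 ≡ 16 mod 251]
  = (1|251)    [251 ≡ 3 mod 8 ⇒ (2|251)^4 = +1]
  = 1    [(1|251) = 1]

1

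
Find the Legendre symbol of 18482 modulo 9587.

1

(18482|9587)
  = (8895|9587)    [18482 ≡ 8895 mod 9587]
  = -(9587|8895)    [QR: both ≡ 3 mod 4, sign flips]
  = -(692|8895)    [9587 ≡ 692 mod 8895]
  = -(173|8895)    [8895 ≡ 7 mod 8 ⇒ (2|8895)^2 = +1]
  = -(8895|173)    [QR: 173 ≡ 1 mod 4, sign kept]
  = -(72|173)    [8895 ≡ 72 mod 173]
  = (9|173)    [173 ≡ 5 mod 8 ⇒ (2|173)^3 = -1]
  = (173|9)    [QR: 9 ≡ 1 mod 4, sign kept]
  = (2|9)    [173 ≡ 2 mod 9]
  = (1|9)    [9 ≡ 1 mod 8 ⇒ (2|9) = +1]
  = 1    [(1|9) = 1]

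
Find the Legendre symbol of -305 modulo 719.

-1

Reduce the numerator: -305 ≡ 414 (mod 719), so (-305/719) = (414/719).
Factor out 2: 414 = 2·207. Since 719 ≡ 7 (mod 8), (2/719) = +1. Now have (207/719).
Both 207 ≡ 3 and 719 ≡ 3 (mod 4), so reciprocity gives (207/719) = -(719/207). Reduce: 719 ≡ 98 (mod 207). Now have -(98/207).
Factor out 2: 98 = 2·49. Since 207 ≡ 7 (mod 8), (2/207) = +1. Now have -(49/207).
49 ≡ 1 (mod 4), so quadratic reciprocity gives (49/207) = (207/49). Reduce: 207 ≡ 11 (mod 49). Now have -(11/49).
49 ≡ 1 (mod 4), so quadratic reciprocity gives (11/49) = (49/11). Reduce: 49 ≡ 5 (mod 11). Now have -(5/11).
5 ≡ 1 (mod 4), so quadratic reciprocity gives (5/11) = (11/5). Reduce: 11 ≡ 1 (mod 5). Now have -(1/5).
(1/5) = 1. Collecting the sign factors: -1.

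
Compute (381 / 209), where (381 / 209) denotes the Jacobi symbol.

(381 / 209)
  = (172 / 209)    [381 ≡ 172 mod 209]
  = (43 / 209)    [209 ≡ 1 mod 8 ⇒ (2 / 209)^2 = +1]
  = (209 / 43)    [QR: 209 ≡ 1 mod 4, sign kept]
  = (37 / 43)    [209 ≡ 37 mod 43]
  = (43 / 37)    [QR: 37 ≡ 1 mod 4, sign kept]
  = (6 / 37)    [43 ≡ 6 mod 37]
  = -(3 / 37)    [37 ≡ 5 mod 8 ⇒ (2 / 37) = -1]
  = -(37 / 3)    [QR: 37 ≡ 1 mod 4, sign kept]
  = -(1 / 3)    [37 ≡ 1 mod 3]
  = -1    [(1 / 3) = 1]

-1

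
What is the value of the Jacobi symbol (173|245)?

(173|245)
  = (245|173)    [QR: 173 ≡ 1 mod 4, sign kept]
  = (72|173)    [245 ≡ 72 mod 173]
  = -(9|173)    [173 ≡ 5 mod 8 ⇒ (2|173)^3 = -1]
  = -(173|9)    [QR: 9 ≡ 1 mod 4, sign kept]
  = -(2|9)    [173 ≡ 2 mod 9]
  = -(1|9)    [9 ≡ 1 mod 8 ⇒ (2|9) = +1]
  = -1    [(1|9) = 1]

-1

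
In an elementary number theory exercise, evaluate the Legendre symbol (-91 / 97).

(-91 / 97)
  = (6 / 97)    [-91 ≡ 6 mod 97]
  = (3 / 97)    [97 ≡ 1 mod 8 ⇒ (2 / 97) = +1]
  = (97 / 3)    [QR: 97 ≡ 1 mod 4, sign kept]
  = (1 / 3)    [97 ≡ 1 mod 3]
  = 1    [(1 / 3) = 1]

1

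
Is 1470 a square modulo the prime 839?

Reduce the numerator: 1470 ≡ 631 (mod 839), so (1470/839) = (631/839).
Both 631 ≡ 3 and 839 ≡ 3 (mod 4), so reciprocity gives (631/839) = -(839/631). Reduce: 839 ≡ 208 (mod 631). Now have -(208/631).
Factor out 2: 208 = 2^4·13. Since 631 ≡ 7 (mod 8), (2/631) = +1, and (2/631)^4 = +1. Now have -(13/631).
13 ≡ 1 (mod 4), so quadratic reciprocity gives (13/631) = (631/13). Reduce: 631 ≡ 7 (mod 13). Now have -(7/13).
13 ≡ 1 (mod 4), so quadratic reciprocity gives (7/13) = (13/7). Reduce: 13 ≡ 6 (mod 7). Now have -(6/7).
Factor out 2: 6 = 2·3. Since 7 ≡ 7 (mod 8), (2/7) = +1. Now have -(3/7).
Both 3 ≡ 3 and 7 ≡ 3 (mod 4), so reciprocity gives (3/7) = -(7/3). Reduce: 7 ≡ 1 (mod 3). Now have (1/3).
(1/3) = 1. Collecting the sign factors: 1.
The Legendre symbol is 1, so x^2 ≡ 1470 (mod 839) has solution.

yes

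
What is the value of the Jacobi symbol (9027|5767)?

(9027|5767)
  = (3260|5767)    [9027 ≡ 3260 mod 5767]
  = (815|5767)    [5767 ≡ 7 mod 8 ⇒ (2|5767)^2 = +1]
  = -(5767|815)    [QR: both ≡ 3 mod 4, sign flips]
  = -(62|815)    [5767 ≡ 62 mod 815]
  = -(31|815)    [815 ≡ 7 mod 8 ⇒ (2|815) = +1]
  = (815|31)    [QR: both ≡ 3 mod 4, sign flips]
  = (9|31)    [815 ≡ 9 mod 31]
  = (31|9)    [QR: 9 ≡ 1 mod 4, sign kept]
  = (4|9)    [31 ≡ 4 mod 9]
  = (1|9)    [9 ≡ 1 mod 8 ⇒ (2|9)^2 = +1]
  = 1    [(1|9) = 1]

1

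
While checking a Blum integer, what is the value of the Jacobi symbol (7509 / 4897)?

Reduce the numerator: 7509 ≡ 2612 (mod 4897), so (7509 / 4897) = (2612 / 4897).
Factor out 2: 2612 = 2^2·653. Since 4897 ≡ 1 (mod 8), (2 / 4897) = +1, and (2 / 4897)^2 = +1. Now have (653 / 4897).
653 ≡ 1 (mod 4), so quadratic reciprocity gives (653 / 4897) = (4897 / 653). Reduce: 4897 ≡ 326 (mod 653). Now have (326 / 653).
Factor out 2: 326 = 2·163. Since 653 ≡ 5 (mod 8), (2 / 653) = -1. Now have -(163 / 653).
653 ≡ 1 (mod 4), so quadratic reciprocity gives (163 / 653) = (653 / 163). Reduce: 653 ≡ 1 (mod 163). Now have -(1 / 163).
(1 / 163) = 1. Collecting the sign factors: -1.

-1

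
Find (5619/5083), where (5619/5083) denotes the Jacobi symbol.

(5619/5083)
  = (536/5083)    [5619 ≡ 536 mod 5083]
  = -(67/5083)    [5083 ≡ 3 mod 8 ⇒ (2/5083)^3 = -1]
  = (5083/67)    [QR: both ≡ 3 mod 4, sign flips]
  = (58/67)    [5083 ≡ 58 mod 67]
  = -(29/67)    [67 ≡ 3 mod 8 ⇒ (2/67) = -1]
  = -(67/29)    [QR: 29 ≡ 1 mod 4, sign kept]
  = -(9/29)    [67 ≡ 9 mod 29]
  = -(29/9)    [QR: 9 ≡ 1 mod 4, sign kept]
  = -(2/9)    [29 ≡ 2 mod 9]
  = -(1/9)    [9 ≡ 1 mod 8 ⇒ (2/9) = +1]
  = -1    [(1/9) = 1]

-1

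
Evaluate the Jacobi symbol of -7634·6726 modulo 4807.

0

By multiplicativity, (-7634·6726 / 4807) = (-7634 / 4807)·(6726 / 4807).
First factor (-7634 / 4807):
(-7634 / 4807)
  = (1980 / 4807)    [-7634 ≡ 1980 mod 4807]
  = (495 / 4807)    [4807 ≡ 7 mod 8 ⇒ (2 / 4807)^2 = +1]
  = -(4807 / 495)    [QR: both ≡ 3 mod 4, sign flips]
  = -(352 / 495)    [4807 ≡ 352 mod 495]
  = -(11 / 495)    [495 ≡ 7 mod 8 ⇒ (2 / 495)^5 = +1]
  = (495 / 11)    [QR: both ≡ 3 mod 4, sign flips]
  = (0 / 11)    [495 ≡ 0 mod 11]
  = 0    [numerator 0, gcd > 1]
Second factor (6726 / 4807):
(6726 / 4807)
  = (1919 / 4807)    [6726 ≡ 1919 mod 4807]
  = -(4807 / 1919)    [QR: both ≡ 3 mod 4, sign flips]
  = -(969 / 1919)    [4807 ≡ 969 mod 1919]
  = -(1919 / 969)    [QR: 969 ≡ 1 mod 4, sign kept]
  = -(950 / 969)    [1919 ≡ 950 mod 969]
  = -(475 / 969)    [969 ≡ 1 mod 8 ⇒ (2 / 969) = +1]
  = -(969 / 475)    [QR: 969 ≡ 1 mod 4, sign kept]
  = -(19 / 475)    [969 ≡ 19 mod 475]
  = (475 / 19)    [QR: both ≡ 3 mod 4, sign flips]
  = (0 / 19)    [475 ≡ 0 mod 19]
  = 0    [numerator 0, gcd > 1]
Product: (0)·(0) = 0.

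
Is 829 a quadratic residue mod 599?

(829/599)
  = (230/599)    [829 ≡ 230 mod 599]
  = (115/599)    [599 ≡ 7 mod 8 ⇒ (2/599) = +1]
  = -(599/115)    [QR: both ≡ 3 mod 4, sign flips]
  = -(24/115)    [599 ≡ 24 mod 115]
  = (3/115)    [115 ≡ 3 mod 8 ⇒ (2/115)^3 = -1]
  = -(115/3)    [QR: both ≡ 3 mod 4, sign flips]
  = -(1/3)    [115 ≡ 1 mod 3]
  = -1    [(1/3) = 1]
The Legendre symbol is -1, so x^2 ≡ 829 (mod 599) has no solution.

no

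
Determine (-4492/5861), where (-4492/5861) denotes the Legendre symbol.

1

Pull out -1: (-4492/5861) = (-1/5861)·(4492/5861). Since 5861 ≡ 1 (mod 4), (-1/5861) = +1. Now have (4492/5861).
Factor out 2: 4492 = 2^2·1123. Since 5861 ≡ 5 (mod 8), (2/5861) = -1, and (2/5861)^2 = +1. Now have (1123/5861).
5861 ≡ 1 (mod 4), so quadratic reciprocity gives (1123/5861) = (5861/1123). Reduce: 5861 ≡ 246 (mod 1123). Now have (246/1123).
Factor out 2: 246 = 2·123. Since 1123 ≡ 3 (mod 8), (2/1123) = -1. Now have -(123/1123).
Both 123 ≡ 3 and 1123 ≡ 3 (mod 4), so reciprocity gives (123/1123) = -(1123/123). Reduce: 1123 ≡ 16 (mod 123). Now have (16/123).
Factor out 2: 16 = 2^4. Since 123 ≡ 3 (mod 8), (2/123) = -1, and (2/123)^4 = +1. Now have (1/123).
(1/123) = 1. Collecting the sign factors: 1.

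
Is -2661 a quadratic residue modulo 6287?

yes

Reduce the numerator: -2661 ≡ 3626 (mod 6287), so (-2661|6287) = (3626|6287).
Factor out 2: 3626 = 2·1813. Since 6287 ≡ 7 (mod 8), (2|6287) = +1. Now have (1813|6287).
1813 ≡ 1 (mod 4), so quadratic reciprocity gives (1813|6287) = (6287|1813). Reduce: 6287 ≡ 848 (mod 1813). Now have (848|1813).
Factor out 2: 848 = 2^4·53. Since 1813 ≡ 5 (mod 8), (2|1813) = -1, and (2|1813)^4 = +1. Now have (53|1813).
53 ≡ 1 (mod 4), so quadratic reciprocity gives (53|1813) = (1813|53). Reduce: 1813 ≡ 11 (mod 53). Now have (11|53).
53 ≡ 1 (mod 4), so quadratic reciprocity gives (11|53) = (53|11). Reduce: 53 ≡ 9 (mod 11). Now have (9|11).
9 ≡ 1 (mod 4), so quadratic reciprocity gives (9|11) = (11|9). Reduce: 11 ≡ 2 (mod 9). Now have (2|9).
Factor out 2: 2 = 2. Since 9 ≡ 1 (mod 8), (2|9) = +1. Now have (1|9).
(1|9) = 1. Collecting the sign factors: 1.
The Legendre symbol is 1, so x^2 ≡ -2661 (mod 6287) has solution.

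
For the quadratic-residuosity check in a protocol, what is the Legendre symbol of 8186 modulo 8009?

1

Reduce the numerator: 8186 ≡ 177 (mod 8009), so (8186|8009) = (177|8009).
177 ≡ 1 (mod 4), so quadratic reciprocity gives (177|8009) = (8009|177). Reduce: 8009 ≡ 44 (mod 177). Now have (44|177).
Factor out 2: 44 = 2^2·11. Since 177 ≡ 1 (mod 8), (2|177) = +1, and (2|177)^2 = +1. Now have (11|177).
177 ≡ 1 (mod 4), so quadratic reciprocity gives (11|177) = (177|11). Reduce: 177 ≡ 1 (mod 11). Now have (1|11).
(1|11) = 1. Collecting the sign factors: 1.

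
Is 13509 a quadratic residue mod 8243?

(13509/8243)
  = (5266/8243)    [13509 ≡ 5266 mod 8243]
  = -(2633/8243)    [8243 ≡ 3 mod 8 ⇒ (2/8243) = -1]
  = -(8243/2633)    [QR: 2633 ≡ 1 mod 4, sign kept]
  = -(344/2633)    [8243 ≡ 344 mod 2633]
  = -(43/2633)    [2633 ≡ 1 mod 8 ⇒ (2/2633)^3 = +1]
  = -(2633/43)    [QR: 2633 ≡ 1 mod 4, sign kept]
  = -(10/43)    [2633 ≡ 10 mod 43]
  = (5/43)    [43 ≡ 3 mod 8 ⇒ (2/43) = -1]
  = (43/5)    [QR: 5 ≡ 1 mod 4, sign kept]
  = (3/5)    [43 ≡ 3 mod 5]
  = (5/3)    [QR: 5 ≡ 1 mod 4, sign kept]
  = (2/3)    [5 ≡ 2 mod 3]
  = -(1/3)    [3 ≡ 3 mod 8 ⇒ (2/3) = -1]
  = -1    [(1/3) = 1]
The Legendre symbol is -1, so x^2 ≡ 13509 (mod 8243) has no solution.

no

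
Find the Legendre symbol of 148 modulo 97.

(148/97)
  = (51/97)    [148 ≡ 51 mod 97]
  = (97/51)    [QR: 97 ≡ 1 mod 4, sign kept]
  = (46/51)    [97 ≡ 46 mod 51]
  = -(23/51)    [51 ≡ 3 mod 8 ⇒ (2/51) = -1]
  = (51/23)    [QR: both ≡ 3 mod 4, sign flips]
  = (5/23)    [51 ≡ 5 mod 23]
  = (23/5)    [QR: 5 ≡ 1 mod 4, sign kept]
  = (3/5)    [23 ≡ 3 mod 5]
  = (5/3)    [QR: 5 ≡ 1 mod 4, sign kept]
  = (2/3)    [5 ≡ 2 mod 3]
  = -(1/3)    [3 ≡ 3 mod 8 ⇒ (2/3) = -1]
  = -1    [(1/3) = 1]

-1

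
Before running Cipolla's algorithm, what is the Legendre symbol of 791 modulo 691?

Reduce the numerator: 791 ≡ 100 (mod 691), so (791/691) = (100/691).
Factor out 2: 100 = 2^2·25. Since 691 ≡ 3 (mod 8), (2/691) = -1, and (2/691)^2 = +1. Now have (25/691).
25 ≡ 1 (mod 4), so quadratic reciprocity gives (25/691) = (691/25). Reduce: 691 ≡ 16 (mod 25). Now have (16/25).
Factor out 2: 16 = 2^4. Since 25 ≡ 1 (mod 8), (2/25) = +1, and (2/25)^4 = +1. Now have (1/25).
(1/25) = 1. Collecting the sign factors: 1.

1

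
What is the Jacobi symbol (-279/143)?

1

(-279/143)
  = -(279/143)    [143 ≡ 3 mod 4 ⇒ (-1/143) = -1]
  = -(136/143)    [279 ≡ 136 mod 143]
  = -(17/143)    [143 ≡ 7 mod 8 ⇒ (2/143)^3 = +1]
  = -(143/17)    [QR: 17 ≡ 1 mod 4, sign kept]
  = -(7/17)    [143 ≡ 7 mod 17]
  = -(17/7)    [QR: 17 ≡ 1 mod 4, sign kept]
  = -(3/7)    [17 ≡ 3 mod 7]
  = (7/3)    [QR: both ≡ 3 mod 4, sign flips]
  = (1/3)    [7 ≡ 1 mod 3]
  = 1    [(1/3) = 1]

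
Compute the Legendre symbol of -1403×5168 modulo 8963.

By multiplicativity, (-1403·5168/8963) = (-1403/8963)·(5168/8963).
First factor (-1403/8963):
(-1403/8963)
  = -(1403/8963)    [8963 ≡ 3 mod 4 ⇒ (-1/8963) = -1]
  = (8963/1403)    [QR: both ≡ 3 mod 4, sign flips]
  = (545/1403)    [8963 ≡ 545 mod 1403]
  = (1403/545)    [QR: 545 ≡ 1 mod 4, sign kept]
  = (313/545)    [1403 ≡ 313 mod 545]
  = (545/313)    [QR: 313 ≡ 1 mod 4, sign kept]
  = (232/313)    [545 ≡ 232 mod 313]
  = (29/313)    [313 ≡ 1 mod 8 ⇒ (2/313)^3 = +1]
  = (313/29)    [QR: 29 ≡ 1 mod 4, sign kept]
  = (23/29)    [313 ≡ 23 mod 29]
  = (29/23)    [QR: 29 ≡ 1 mod 4, sign kept]
  = (6/23)    [29 ≡ 6 mod 23]
  = (3/23)    [23 ≡ 7 mod 8 ⇒ (2/23) = +1]
  = -(23/3)    [QR: both ≡ 3 mod 4, sign flips]
  = -(2/3)    [23 ≡ 2 mod 3]
  = (1/3)    [3 ≡ 3 mod 8 ⇒ (2/3) = -1]
  = 1    [(1/3) = 1]
Second factor (5168/8963):
(5168/8963)
  = (323/8963)    [8963 ≡ 3 mod 8 ⇒ (2/8963)^4 = +1]
  = -(8963/323)    [QR: both ≡ 3 mod 4, sign flips]
  = -(242/323)    [8963 ≡ 242 mod 323]
  = (121/323)    [323 ≡ 3 mod 8 ⇒ (2/323) = -1]
  = (323/121)    [QR: 121 ≡ 1 mod 4, sign kept]
  = (81/121)    [323 ≡ 81 mod 121]
  = (121/81)    [QR: 81 ≡ 1 mod 4, sign kept]
  = (40/81)    [121 ≡ 40 mod 81]
  = (5/81)    [81 ≡ 1 mod 8 ⇒ (2/81)^3 = +1]
  = (81/5)    [QR: 5 ≡ 1 mod 4, sign kept]
  = (1/5)    [81 ≡ 1 mod 5]
  = 1    [(1/5) = 1]
Product: (1)·(1) = 1.

1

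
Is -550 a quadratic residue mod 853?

Reduce the numerator: -550 ≡ 303 (mod 853), so (-550/853) = (303/853).
853 ≡ 1 (mod 4), so quadratic reciprocity gives (303/853) = (853/303). Reduce: 853 ≡ 247 (mod 303). Now have (247/303).
Both 247 ≡ 3 and 303 ≡ 3 (mod 4), so reciprocity gives (247/303) = -(303/247). Reduce: 303 ≡ 56 (mod 247). Now have -(56/247).
Factor out 2: 56 = 2^3·7. Since 247 ≡ 7 (mod 8), (2/247) = +1, and (2/247)^3 = +1. Now have -(7/247).
Both 7 ≡ 3 and 247 ≡ 3 (mod 4), so reciprocity gives (7/247) = -(247/7). Reduce: 247 ≡ 2 (mod 7). Now have (2/7).
Factor out 2: 2 = 2. Since 7 ≡ 7 (mod 8), (2/7) = +1. Now have (1/7).
(1/7) = 1. Collecting the sign factors: 1.
(-550/853) = 1, and 853 is prime, so -550 is a quadratic residue mod 853.

yes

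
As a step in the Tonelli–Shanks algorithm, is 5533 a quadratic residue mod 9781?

5533 ≡ 1 (mod 4), so quadratic reciprocity gives (5533/9781) = (9781/5533). Reduce: 9781 ≡ 4248 (mod 5533). Now have (4248/5533).
Factor out 2: 4248 = 2^3·531. Since 5533 ≡ 5 (mod 8), (2/5533) = -1, and (2/5533)^3 = -1. Now have -(531/5533).
5533 ≡ 1 (mod 4), so quadratic reciprocity gives (531/5533) = (5533/531). Reduce: 5533 ≡ 223 (mod 531). Now have -(223/531).
Both 223 ≡ 3 and 531 ≡ 3 (mod 4), so reciprocity gives (223/531) = -(531/223). Reduce: 531 ≡ 85 (mod 223). Now have (85/223).
85 ≡ 1 (mod 4), so quadratic reciprocity gives (85/223) = (223/85). Reduce: 223 ≡ 53 (mod 85). Now have (53/85).
53 ≡ 1 (mod 4), so quadratic reciprocity gives (53/85) = (85/53). Reduce: 85 ≡ 32 (mod 53). Now have (32/53).
Factor out 2: 32 = 2^5. Since 53 ≡ 5 (mod 8), (2/53) = -1, and (2/53)^5 = -1. Now have -(1/53).
(1/53) = 1. Collecting the sign factors: -1.
The Legendre symbol is -1, so x^2 ≡ 5533 (mod 9781) has no solution.

no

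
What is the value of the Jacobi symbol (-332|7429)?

Pull out -1: (-332|7429) = (-1|7429)·(332|7429). Since 7429 ≡ 1 (mod 4), (-1|7429) = +1. Now have (332|7429).
Factor out 2: 332 = 2^2·83. Since 7429 ≡ 5 (mod 8), (2|7429) = -1, and (2|7429)^2 = +1. Now have (83|7429).
7429 ≡ 1 (mod 4), so quadratic reciprocity gives (83|7429) = (7429|83). Reduce: 7429 ≡ 42 (mod 83). Now have (42|83).
Factor out 2: 42 = 2·21. Since 83 ≡ 3 (mod 8), (2|83) = -1. Now have -(21|83).
21 ≡ 1 (mod 4), so quadratic reciprocity gives (21|83) = (83|21). Reduce: 83 ≡ 20 (mod 21). Now have -(20|21).
Factor out 2: 20 = 2^2·5. Since 21 ≡ 5 (mod 8), (2|21) = -1, and (2|21)^2 = +1. Now have -(5|21).
5 ≡ 1 (mod 4), so quadratic reciprocity gives (5|21) = (21|5). Reduce: 21 ≡ 1 (mod 5). Now have -(1|5).
(1|5) = 1. Collecting the sign factors: -1.

-1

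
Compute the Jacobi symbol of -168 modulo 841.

1

Pull out -1: (-168/841) = (-1/841)·(168/841). Since 841 ≡ 1 (mod 4), (-1/841) = +1. Now have (168/841).
Factor out 2: 168 = 2^3·21. Since 841 ≡ 1 (mod 8), (2/841) = +1, and (2/841)^3 = +1. Now have (21/841).
21 ≡ 1 (mod 4), so quadratic reciprocity gives (21/841) = (841/21). Reduce: 841 ≡ 1 (mod 21). Now have (1/21).
(1/21) = 1. Collecting the sign factors: 1.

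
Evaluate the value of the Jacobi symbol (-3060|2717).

1

(-3060|2717)
  = (2374|2717)    [-3060 ≡ 2374 mod 2717]
  = -(1187|2717)    [2717 ≡ 5 mod 8 ⇒ (2|2717) = -1]
  = -(2717|1187)    [QR: 2717 ≡ 1 mod 4, sign kept]
  = -(343|1187)    [2717 ≡ 343 mod 1187]
  = (1187|343)    [QR: both ≡ 3 mod 4, sign flips]
  = (158|343)    [1187 ≡ 158 mod 343]
  = (79|343)    [343 ≡ 7 mod 8 ⇒ (2|343) = +1]
  = -(343|79)    [QR: both ≡ 3 mod 4, sign flips]
  = -(27|79)    [343 ≡ 27 mod 79]
  = (79|27)    [QR: both ≡ 3 mod 4, sign flips]
  = (25|27)    [79 ≡ 25 mod 27]
  = (27|25)    [QR: 25 ≡ 1 mod 4, sign kept]
  = (2|25)    [27 ≡ 2 mod 25]
  = (1|25)    [25 ≡ 1 mod 8 ⇒ (2|25) = +1]
  = 1    [(1|25) = 1]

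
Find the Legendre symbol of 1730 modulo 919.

1

(1730 / 919)
  = (811 / 919)    [1730 ≡ 811 mod 919]
  = -(919 / 811)    [QR: both ≡ 3 mod 4, sign flips]
  = -(108 / 811)    [919 ≡ 108 mod 811]
  = -(27 / 811)    [811 ≡ 3 mod 8 ⇒ (2 / 811)^2 = +1]
  = (811 / 27)    [QR: both ≡ 3 mod 4, sign flips]
  = (1 / 27)    [811 ≡ 1 mod 27]
  = 1    [(1 / 27) = 1]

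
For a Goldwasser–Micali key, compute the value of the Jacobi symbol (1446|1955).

-1

Factor out 2: 1446 = 2·723. Since 1955 ≡ 3 (mod 8), (2|1955) = -1. Now have -(723|1955).
Both 723 ≡ 3 and 1955 ≡ 3 (mod 4), so reciprocity gives (723|1955) = -(1955|723). Reduce: 1955 ≡ 509 (mod 723). Now have (509|723).
509 ≡ 1 (mod 4), so quadratic reciprocity gives (509|723) = (723|509). Reduce: 723 ≡ 214 (mod 509). Now have (214|509).
Factor out 2: 214 = 2·107. Since 509 ≡ 5 (mod 8), (2|509) = -1. Now have -(107|509).
509 ≡ 1 (mod 4), so quadratic reciprocity gives (107|509) = (509|107). Reduce: 509 ≡ 81 (mod 107). Now have -(81|107).
81 ≡ 1 (mod 4), so quadratic reciprocity gives (81|107) = (107|81). Reduce: 107 ≡ 26 (mod 81). Now have -(26|81).
Factor out 2: 26 = 2·13. Since 81 ≡ 1 (mod 8), (2|81) = +1. Now have -(13|81).
13 ≡ 1 (mod 4), so quadratic reciprocity gives (13|81) = (81|13). Reduce: 81 ≡ 3 (mod 13). Now have -(3|13).
13 ≡ 1 (mod 4), so quadratic reciprocity gives (3|13) = (13|3). Reduce: 13 ≡ 1 (mod 3). Now have -(1|3).
(1|3) = 1. Collecting the sign factors: -1.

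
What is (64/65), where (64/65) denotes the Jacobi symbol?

1

Factor out 2: 64 = 2^6. Since 65 ≡ 1 (mod 8), (2/65) = +1, and (2/65)^6 = +1. Now have (1/65).
(1/65) = 1. Collecting the sign factors: 1.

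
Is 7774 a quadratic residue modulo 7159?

(7774/7159)
  = (615/7159)    [7774 ≡ 615 mod 7159]
  = -(7159/615)    [QR: both ≡ 3 mod 4, sign flips]
  = -(394/615)    [7159 ≡ 394 mod 615]
  = -(197/615)    [615 ≡ 7 mod 8 ⇒ (2/615) = +1]
  = -(615/197)    [QR: 197 ≡ 1 mod 4, sign kept]
  = -(24/197)    [615 ≡ 24 mod 197]
  = (3/197)    [197 ≡ 5 mod 8 ⇒ (2/197)^3 = -1]
  = (197/3)    [QR: 197 ≡ 1 mod 4, sign kept]
  = (2/3)    [197 ≡ 2 mod 3]
  = -(1/3)    [3 ≡ 3 mod 8 ⇒ (2/3) = -1]
  = -1    [(1/3) = 1]
(7774/7159) = -1, and 7159 is prime, so 7774 is not a quadratic residue mod 7159.

no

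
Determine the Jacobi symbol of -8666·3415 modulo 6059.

-1

By multiplicativity, (-8666·3415/6059) = (-8666/6059)·(3415/6059).
First factor (-8666/6059):
Reduce the numerator: -8666 ≡ 3452 (mod 6059), so (-8666/6059) = (3452/6059).
Factor out 2: 3452 = 2^2·863. Since 6059 ≡ 3 (mod 8), (2/6059) = -1, and (2/6059)^2 = +1. Now have (863/6059).
Both 863 ≡ 3 and 6059 ≡ 3 (mod 4), so reciprocity gives (863/6059) = -(6059/863). Reduce: 6059 ≡ 18 (mod 863). Now have -(18/863).
Factor out 2: 18 = 2·9. Since 863 ≡ 7 (mod 8), (2/863) = +1. Now have -(9/863).
9 ≡ 1 (mod 4), so quadratic reciprocity gives (9/863) = (863/9). Reduce: 863 ≡ 8 (mod 9). Now have -(8/9).
Factor out 2: 8 = 2^3. Since 9 ≡ 1 (mod 8), (2/9) = +1, and (2/9)^3 = +1. Now have -(1/9).
(1/9) = 1. Collecting the sign factors: -1.
Second factor (3415/6059):
Both 3415 ≡ 3 and 6059 ≡ 3 (mod 4), so reciprocity gives (3415/6059) = -(6059/3415). Reduce: 6059 ≡ 2644 (mod 3415). Now have -(2644/3415).
Factor out 2: 2644 = 2^2·661. Since 3415 ≡ 7 (mod 8), (2/3415) = +1, and (2/3415)^2 = +1. Now have -(661/3415).
661 ≡ 1 (mod 4), so quadratic reciprocity gives (661/3415) = (3415/661). Reduce: 3415 ≡ 110 (mod 661). Now have -(110/661).
Factor out 2: 110 = 2·55. Since 661 ≡ 5 (mod 8), (2/661) = -1. Now have (55/661).
661 ≡ 1 (mod 4), so quadratic reciprocity gives (55/661) = (661/55). Reduce: 661 ≡ 1 (mod 55). Now have (1/55).
(1/55) = 1. Collecting the sign factors: 1.
Product: (-1)·(1) = -1.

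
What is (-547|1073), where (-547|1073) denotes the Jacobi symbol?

(-547|1073)
  = (526|1073)    [-547 ≡ 526 mod 1073]
  = (263|1073)    [1073 ≡ 1 mod 8 ⇒ (2|1073) = +1]
  = (1073|263)    [QR: 1073 ≡ 1 mod 4, sign kept]
  = (21|263)    [1073 ≡ 21 mod 263]
  = (263|21)    [QR: 21 ≡ 1 mod 4, sign kept]
  = (11|21)    [263 ≡ 11 mod 21]
  = (21|11)    [QR: 21 ≡ 1 mod 4, sign kept]
  = (10|11)    [21 ≡ 10 mod 11]
  = -(5|11)    [11 ≡ 3 mod 8 ⇒ (2|11) = -1]
  = -(11|5)    [QR: 5 ≡ 1 mod 4, sign kept]
  = -(1|5)    [11 ≡ 1 mod 5]
  = -1    [(1|5) = 1]

-1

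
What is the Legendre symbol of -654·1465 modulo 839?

1

By multiplicativity, (-654·1465 / 839) = (-654 / 839)·(1465 / 839).
First factor (-654 / 839):
(-654 / 839)
  = (185 / 839)    [-654 ≡ 185 mod 839]
  = (839 / 185)    [QR: 185 ≡ 1 mod 4, sign kept]
  = (99 / 185)    [839 ≡ 99 mod 185]
  = (185 / 99)    [QR: 185 ≡ 1 mod 4, sign kept]
  = (86 / 99)    [185 ≡ 86 mod 99]
  = -(43 / 99)    [99 ≡ 3 mod 8 ⇒ (2 / 99) = -1]
  = (99 / 43)    [QR: both ≡ 3 mod 4, sign flips]
  = (13 / 43)    [99 ≡ 13 mod 43]
  = (43 / 13)    [QR: 13 ≡ 1 mod 4, sign kept]
  = (4 / 13)    [43 ≡ 4 mod 13]
  = (1 / 13)    [13 ≡ 5 mod 8 ⇒ (2 / 13)^2 = +1]
  = 1    [(1 / 13) = 1]
Second factor (1465 / 839):
(1465 / 839)
  = (626 / 839)    [1465 ≡ 626 mod 839]
  = (313 / 839)    [839 ≡ 7 mod 8 ⇒ (2 / 839) = +1]
  = (839 / 313)    [QR: 313 ≡ 1 mod 4, sign kept]
  = (213 / 313)    [839 ≡ 213 mod 313]
  = (313 / 213)    [QR: 213 ≡ 1 mod 4, sign kept]
  = (100 / 213)    [313 ≡ 100 mod 213]
  = (25 / 213)    [213 ≡ 5 mod 8 ⇒ (2 / 213)^2 = +1]
  = (213 / 25)    [QR: 25 ≡ 1 mod 4, sign kept]
  = (13 / 25)    [213 ≡ 13 mod 25]
  = (25 / 13)    [QR: 13 ≡ 1 mod 4, sign kept]
  = (12 / 13)    [25 ≡ 12 mod 13]
  = (3 / 13)    [13 ≡ 5 mod 8 ⇒ (2 / 13)^2 = +1]
  = (13 / 3)    [QR: 13 ≡ 1 mod 4, sign kept]
  = (1 / 3)    [13 ≡ 1 mod 3]
  = 1    [(1 / 3) = 1]
Product: (1)·(1) = 1.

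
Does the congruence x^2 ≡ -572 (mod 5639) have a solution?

(-572/5639)
  = (5067/5639)    [-572 ≡ 5067 mod 5639]
  = -(5639/5067)    [QR: both ≡ 3 mod 4, sign flips]
  = -(572/5067)    [5639 ≡ 572 mod 5067]
  = -(143/5067)    [5067 ≡ 3 mod 8 ⇒ (2/5067)^2 = +1]
  = (5067/143)    [QR: both ≡ 3 mod 4, sign flips]
  = (62/143)    [5067 ≡ 62 mod 143]
  = (31/143)    [143 ≡ 7 mod 8 ⇒ (2/143) = +1]
  = -(143/31)    [QR: both ≡ 3 mod 4, sign flips]
  = -(19/31)    [143 ≡ 19 mod 31]
  = (31/19)    [QR: both ≡ 3 mod 4, sign flips]
  = (12/19)    [31 ≡ 12 mod 19]
  = (3/19)    [19 ≡ 3 mod 8 ⇒ (2/19)^2 = +1]
  = -(19/3)    [QR: both ≡ 3 mod 4, sign flips]
  = -(1/3)    [19 ≡ 1 mod 3]
  = -1    [(1/3) = 1]
The Legendre symbol is -1, so x^2 ≡ -572 (mod 5639) has no solution.

no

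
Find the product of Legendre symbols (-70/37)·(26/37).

By multiplicativity, (-70·26/37) = (-70/37)·(26/37).
First factor (-70/37):
(-70/37)
  = (4/37)    [-70 ≡ 4 mod 37]
  = (1/37)    [37 ≡ 5 mod 8 ⇒ (2/37)^2 = +1]
  = 1    [(1/37) = 1]
Second factor (26/37):
(26/37)
  = -(13/37)    [37 ≡ 5 mod 8 ⇒ (2/37) = -1]
  = -(37/13)    [QR: 13 ≡ 1 mod 4, sign kept]
  = -(11/13)    [37 ≡ 11 mod 13]
  = -(13/11)    [QR: 13 ≡ 1 mod 4, sign kept]
  = -(2/11)    [13 ≡ 2 mod 11]
  = (1/11)    [11 ≡ 3 mod 8 ⇒ (2/11) = -1]
  = 1    [(1/11) = 1]
Product: (1)·(1) = 1.

1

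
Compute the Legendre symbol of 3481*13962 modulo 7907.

By multiplicativity, (3481·13962|7907) = (3481|7907)·(13962|7907).
First factor (3481|7907):
(3481|7907)
  = (7907|3481)    [QR: 3481 ≡ 1 mod 4, sign kept]
  = (945|3481)    [7907 ≡ 945 mod 3481]
  = (3481|945)    [QR: 945 ≡ 1 mod 4, sign kept]
  = (646|945)    [3481 ≡ 646 mod 945]
  = (323|945)    [945 ≡ 1 mod 8 ⇒ (2|945) = +1]
  = (945|323)    [QR: 945 ≡ 1 mod 4, sign kept]
  = (299|323)    [945 ≡ 299 mod 323]
  = -(323|299)    [QR: both ≡ 3 mod 4, sign flips]
  = -(24|299)    [323 ≡ 24 mod 299]
  = (3|299)    [299 ≡ 3 mod 8 ⇒ (2|299)^3 = -1]
  = -(299|3)    [QR: both ≡ 3 mod 4, sign flips]
  = -(2|3)    [299 ≡ 2 mod 3]
  = (1|3)    [3 ≡ 3 mod 8 ⇒ (2|3) = -1]
  = 1    [(1|3) = 1]
Second factor (13962|7907):
(13962|7907)
  = (6055|7907)    [13962 ≡ 6055 mod 7907]
  = -(7907|6055)    [QR: both ≡ 3 mod 4, sign flips]
  = -(1852|6055)    [7907 ≡ 1852 mod 6055]
  = -(463|6055)    [6055 ≡ 7 mod 8 ⇒ (2|6055)^2 = +1]
  = (6055|463)    [QR: both ≡ 3 mod 4, sign flips]
  = (36|463)    [6055 ≡ 36 mod 463]
  = (9|463)    [463 ≡ 7 mod 8 ⇒ (2|463)^2 = +1]
  = (463|9)    [QR: 9 ≡ 1 mod 4, sign kept]
  = (4|9)    [463 ≡ 4 mod 9]
  = (1|9)    [9 ≡ 1 mod 8 ⇒ (2|9)^2 = +1]
  = 1    [(1|9) = 1]
Product: (1)·(1) = 1.

1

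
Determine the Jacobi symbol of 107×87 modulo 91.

By multiplicativity, (107·87/91) = (107/91)·(87/91).
First factor (107/91):
Reduce the numerator: 107 ≡ 16 (mod 91), so (107/91) = (16/91).
Factor out 2: 16 = 2^4. Since 91 ≡ 3 (mod 8), (2/91) = -1, and (2/91)^4 = +1. Now have (1/91).
(1/91) = 1. Collecting the sign factors: 1.
Second factor (87/91):
Both 87 ≡ 3 and 91 ≡ 3 (mod 4), so reciprocity gives (87/91) = -(91/87). Reduce: 91 ≡ 4 (mod 87). Now have -(4/87).
Factor out 2: 4 = 2^2. Since 87 ≡ 7 (mod 8), (2/87) = +1, and (2/87)^2 = +1. Now have -(1/87).
(1/87) = 1. Collecting the sign factors: -1.
Product: (1)·(-1) = -1.

-1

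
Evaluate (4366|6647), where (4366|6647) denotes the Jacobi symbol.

-1

(4366|6647)
  = (2183|6647)    [6647 ≡ 7 mod 8 ⇒ (2|6647) = +1]
  = -(6647|2183)    [QR: both ≡ 3 mod 4, sign flips]
  = -(98|2183)    [6647 ≡ 98 mod 2183]
  = -(49|2183)    [2183 ≡ 7 mod 8 ⇒ (2|2183) = +1]
  = -(2183|49)    [QR: 49 ≡ 1 mod 4, sign kept]
  = -(27|49)    [2183 ≡ 27 mod 49]
  = -(49|27)    [QR: 49 ≡ 1 mod 4, sign kept]
  = -(22|27)    [49 ≡ 22 mod 27]
  = (11|27)    [27 ≡ 3 mod 8 ⇒ (2|27) = -1]
  = -(27|11)    [QR: both ≡ 3 mod 4, sign flips]
  = -(5|11)    [27 ≡ 5 mod 11]
  = -(11|5)    [QR: 5 ≡ 1 mod 4, sign kept]
  = -(1|5)    [11 ≡ 1 mod 5]
  = -1    [(1|5) = 1]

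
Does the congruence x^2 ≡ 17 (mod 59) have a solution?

17 ≡ 1 (mod 4), so quadratic reciprocity gives (17/59) = (59/17). Reduce: 59 ≡ 8 (mod 17). Now have (8/17).
Factor out 2: 8 = 2^3. Since 17 ≡ 1 (mod 8), (2/17) = +1, and (2/17)^3 = +1. Now have (1/17).
(1/17) = 1. Collecting the sign factors: 1.
The Legendre symbol is 1, so x^2 ≡ 17 (mod 59) has solution.

yes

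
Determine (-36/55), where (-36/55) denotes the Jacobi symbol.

-1

(-36/55)
  = -(36/55)    [55 ≡ 3 mod 4 ⇒ (-1/55) = -1]
  = -(9/55)    [55 ≡ 7 mod 8 ⇒ (2/55)^2 = +1]
  = -(55/9)    [QR: 9 ≡ 1 mod 4, sign kept]
  = -(1/9)    [55 ≡ 1 mod 9]
  = -1    [(1/9) = 1]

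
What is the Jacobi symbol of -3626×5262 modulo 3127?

By multiplicativity, (-3626·5262|3127) = (-3626|3127)·(5262|3127).
First factor (-3626|3127):
Pull out -1: (-3626|3127) = (-1|3127)·(3626|3127). Since 3127 ≡ 3 (mod 4), (-1|3127) = -1. Now have -(3626|3127).
Reduce the numerator: 3626 ≡ 499 (mod 3127), so (3626|3127) = (499|3127).
Both 499 ≡ 3 and 3127 ≡ 3 (mod 4), so reciprocity gives (499|3127) = -(3127|499). Reduce: 3127 ≡ 133 (mod 499). Now have (133|499).
133 ≡ 1 (mod 4), so quadratic reciprocity gives (133|499) = (499|133). Reduce: 499 ≡ 100 (mod 133). Now have (100|133).
Factor out 2: 100 = 2^2·25. Since 133 ≡ 5 (mod 8), (2|133) = -1, and (2|133)^2 = +1. Now have (25|133).
25 ≡ 1 (mod 4), so quadratic reciprocity gives (25|133) = (133|25). Reduce: 133 ≡ 8 (mod 25). Now have (8|25).
Factor out 2: 8 = 2^3. Since 25 ≡ 1 (mod 8), (2|25) = +1, and (2|25)^3 = +1. Now have (1|25).
(1|25) = 1. Collecting the sign factors: 1.
Second factor (5262|3127):
Reduce the numerator: 5262 ≡ 2135 (mod 3127), so (5262|3127) = (2135|3127).
Both 2135 ≡ 3 and 3127 ≡ 3 (mod 4), so reciprocity gives (2135|3127) = -(3127|2135). Reduce: 3127 ≡ 992 (mod 2135). Now have -(992|2135).
Factor out 2: 992 = 2^5·31. Since 2135 ≡ 7 (mod 8), (2|2135) = +1, and (2|2135)^5 = +1. Now have -(31|2135).
Both 31 ≡ 3 and 2135 ≡ 3 (mod 4), so reciprocity gives (31|2135) = -(2135|31). Reduce: 2135 ≡ 27 (mod 31). Now have (27|31).
Both 27 ≡ 3 and 31 ≡ 3 (mod 4), so reciprocity gives (27|31) = -(31|27). Reduce: 31 ≡ 4 (mod 27). Now have -(4|27).
Factor out 2: 4 = 2^2. Since 27 ≡ 3 (mod 8), (2|27) = -1, and (2|27)^2 = +1. Now have -(1|27).
(1|27) = 1. Collecting the sign factors: -1.
Product: (1)·(-1) = -1.

-1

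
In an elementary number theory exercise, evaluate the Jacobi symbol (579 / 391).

1

Reduce the numerator: 579 ≡ 188 (mod 391), so (579 / 391) = (188 / 391).
Factor out 2: 188 = 2^2·47. Since 391 ≡ 7 (mod 8), (2 / 391) = +1, and (2 / 391)^2 = +1. Now have (47 / 391).
Both 47 ≡ 3 and 391 ≡ 3 (mod 4), so reciprocity gives (47 / 391) = -(391 / 47). Reduce: 391 ≡ 15 (mod 47). Now have -(15 / 47).
Both 15 ≡ 3 and 47 ≡ 3 (mod 4), so reciprocity gives (15 / 47) = -(47 / 15). Reduce: 47 ≡ 2 (mod 15). Now have (2 / 15).
Factor out 2: 2 = 2. Since 15 ≡ 7 (mod 8), (2 / 15) = +1. Now have (1 / 15).
(1 / 15) = 1. Collecting the sign factors: 1.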